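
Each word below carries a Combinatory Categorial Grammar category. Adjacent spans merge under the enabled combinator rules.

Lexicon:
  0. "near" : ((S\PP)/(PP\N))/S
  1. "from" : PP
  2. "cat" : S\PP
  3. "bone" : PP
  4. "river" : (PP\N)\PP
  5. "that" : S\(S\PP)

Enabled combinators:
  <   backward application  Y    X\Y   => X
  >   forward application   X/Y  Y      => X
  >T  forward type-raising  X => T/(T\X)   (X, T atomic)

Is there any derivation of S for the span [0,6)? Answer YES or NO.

[0,6] S   <
  [0,5] S\PP   >
    [0,3] (S\PP)/(PP\N)   >
      [0,1] "near" : ((S\PP)/(PP\N))/S
      [1,3] S   >
        [1,2] S/(S\PP)   >T
          [1,2] "from" : PP
        [2,3] "cat" : S\PP
    [3,5] PP\N   <
      [3,4] "bone" : PP
      [4,5] "river" : (PP\N)\PP
  [5,6] "that" : S\(S\PP)

YES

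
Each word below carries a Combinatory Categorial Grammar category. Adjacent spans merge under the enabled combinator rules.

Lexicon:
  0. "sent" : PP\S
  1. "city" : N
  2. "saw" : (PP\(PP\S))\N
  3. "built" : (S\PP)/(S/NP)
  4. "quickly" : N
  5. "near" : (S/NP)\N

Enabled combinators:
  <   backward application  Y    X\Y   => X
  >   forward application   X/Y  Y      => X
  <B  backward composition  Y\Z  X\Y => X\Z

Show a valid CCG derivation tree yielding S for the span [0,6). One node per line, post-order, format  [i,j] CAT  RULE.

[0,6] S   <
  [0,3] PP   <
    [0,1] "sent" : PP\S
    [1,3] PP\(PP\S)   <
      [1,2] "city" : N
      [2,3] "saw" : (PP\(PP\S))\N
  [3,6] S\PP   >
    [3,4] "built" : (S\PP)/(S/NP)
    [4,6] S/NP   <
      [4,5] "quickly" : N
      [5,6] "near" : (S/NP)\N

[0,1] PP\S  lex  "sent"
[1,2] N  lex  "city"
[2,3] (PP\(PP\S))\N  lex  "saw"
[1,3] PP\(PP\S)  <  k=2
[0,3] PP  <  k=1
[3,4] (S\PP)/(S/NP)  lex  "built"
[4,5] N  lex  "quickly"
[5,6] (S/NP)\N  lex  "near"
[4,6] S/NP  <  k=5
[3,6] S\PP  >  k=4
[0,6] S  <  k=3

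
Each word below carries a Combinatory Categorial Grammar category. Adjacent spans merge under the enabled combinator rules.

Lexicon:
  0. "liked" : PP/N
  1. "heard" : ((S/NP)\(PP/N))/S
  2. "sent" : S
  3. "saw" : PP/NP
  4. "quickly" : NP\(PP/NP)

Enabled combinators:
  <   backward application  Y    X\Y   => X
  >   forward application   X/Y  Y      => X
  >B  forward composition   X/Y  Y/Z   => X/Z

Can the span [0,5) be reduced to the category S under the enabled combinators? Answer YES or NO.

YES

[0,5] S   >
  [0,3] S/NP   <
    [0,1] "liked" : PP/N
    [1,3] (S/NP)\(PP/N)   >
      [1,2] "heard" : ((S/NP)\(PP/N))/S
      [2,3] "sent" : S
  [3,5] NP   <
    [3,4] "saw" : PP/NP
    [4,5] "quickly" : NP\(PP/NP)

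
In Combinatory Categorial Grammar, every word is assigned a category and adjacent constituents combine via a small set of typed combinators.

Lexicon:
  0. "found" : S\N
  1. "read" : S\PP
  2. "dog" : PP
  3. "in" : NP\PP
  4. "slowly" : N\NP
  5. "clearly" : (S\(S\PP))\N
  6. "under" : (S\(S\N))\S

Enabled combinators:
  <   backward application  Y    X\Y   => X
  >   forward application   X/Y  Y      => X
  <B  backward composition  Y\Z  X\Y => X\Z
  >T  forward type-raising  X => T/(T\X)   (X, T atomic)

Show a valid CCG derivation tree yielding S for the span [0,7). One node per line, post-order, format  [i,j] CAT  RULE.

[0,7] S   <
  [0,1] "found" : S\N
  [1,7] S\(S\N)   <
    [1,6] S   <
      [1,2] "read" : S\PP
      [2,6] S\(S\PP)   <
        [2,5] N   <
          [2,4] NP   <
            [2,3] "dog" : PP
            [3,4] "in" : NP\PP
          [4,5] "slowly" : N\NP
        [5,6] "clearly" : (S\(S\PP))\N
    [6,7] "under" : (S\(S\N))\S

[0,1] S\N  lex  "found"
[1,2] S\PP  lex  "read"
[2,3] PP  lex  "dog"
[3,4] NP\PP  lex  "in"
[2,4] NP  <  k=3
[4,5] N\NP  lex  "slowly"
[2,5] N  <  k=4
[5,6] (S\(S\PP))\N  lex  "clearly"
[2,6] S\(S\PP)  <  k=5
[1,6] S  <  k=2
[6,7] (S\(S\N))\S  lex  "under"
[1,7] S\(S\N)  <  k=6
[0,7] S  <  k=1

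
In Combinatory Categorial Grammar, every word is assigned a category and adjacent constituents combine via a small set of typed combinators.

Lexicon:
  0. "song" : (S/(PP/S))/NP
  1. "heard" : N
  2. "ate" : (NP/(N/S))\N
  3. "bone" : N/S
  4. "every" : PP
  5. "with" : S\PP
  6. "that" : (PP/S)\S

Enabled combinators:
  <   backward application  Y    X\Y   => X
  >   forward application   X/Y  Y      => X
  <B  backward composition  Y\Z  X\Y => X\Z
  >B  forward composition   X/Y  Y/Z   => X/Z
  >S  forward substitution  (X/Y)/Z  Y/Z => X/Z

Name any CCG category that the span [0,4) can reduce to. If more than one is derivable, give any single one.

[0,7] S   >
  [0,4] S/(PP/S)   >
    [0,1] "song" : (S/(PP/S))/NP
    [1,4] NP   >
      [1,3] NP/(N/S)   <
        [1,2] "heard" : N
        [2,3] "ate" : (NP/(N/S))\N
      [3,4] "bone" : N/S
  [4,7] PP/S   <
    [4,6] S   <
      [4,5] "every" : PP
      [5,6] "with" : S\PP
    [6,7] "that" : (PP/S)\S

S/(PP/S)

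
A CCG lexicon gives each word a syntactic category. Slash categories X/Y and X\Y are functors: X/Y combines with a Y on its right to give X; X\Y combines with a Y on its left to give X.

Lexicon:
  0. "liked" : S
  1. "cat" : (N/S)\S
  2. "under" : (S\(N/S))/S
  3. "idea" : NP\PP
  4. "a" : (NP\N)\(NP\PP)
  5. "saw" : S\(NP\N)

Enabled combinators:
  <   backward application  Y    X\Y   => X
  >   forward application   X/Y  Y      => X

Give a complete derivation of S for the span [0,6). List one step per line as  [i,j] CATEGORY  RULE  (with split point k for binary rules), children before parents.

[0,1] S  lex  "liked"
[1,2] (N/S)\S  lex  "cat"
[0,2] N/S  <  k=1
[2,3] (S\(N/S))/S  lex  "under"
[3,4] NP\PP  lex  "idea"
[4,5] (NP\N)\(NP\PP)  lex  "a"
[3,5] NP\N  <  k=4
[5,6] S\(NP\N)  lex  "saw"
[3,6] S  <  k=5
[2,6] S\(N/S)  >  k=3
[0,6] S  <  k=2

[0,6] S   <
  [0,2] N/S   <
    [0,1] "liked" : S
    [1,2] "cat" : (N/S)\S
  [2,6] S\(N/S)   >
    [2,3] "under" : (S\(N/S))/S
    [3,6] S   <
      [3,5] NP\N   <
        [3,4] "idea" : NP\PP
        [4,5] "a" : (NP\N)\(NP\PP)
      [5,6] "saw" : S\(NP\N)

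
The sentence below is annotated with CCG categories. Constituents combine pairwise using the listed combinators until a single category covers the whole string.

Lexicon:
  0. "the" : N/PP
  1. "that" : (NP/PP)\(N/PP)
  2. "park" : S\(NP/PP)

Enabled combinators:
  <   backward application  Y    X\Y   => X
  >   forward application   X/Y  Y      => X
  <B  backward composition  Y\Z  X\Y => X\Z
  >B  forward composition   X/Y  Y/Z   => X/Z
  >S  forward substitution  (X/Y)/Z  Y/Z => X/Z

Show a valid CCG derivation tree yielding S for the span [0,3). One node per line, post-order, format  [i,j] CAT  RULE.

[0,3] S   <
  [0,2] NP/PP   <
    [0,1] "the" : N/PP
    [1,2] "that" : (NP/PP)\(N/PP)
  [2,3] "park" : S\(NP/PP)

[0,1] N/PP  lex  "the"
[1,2] (NP/PP)\(N/PP)  lex  "that"
[0,2] NP/PP  <  k=1
[2,3] S\(NP/PP)  lex  "park"
[0,3] S  <  k=2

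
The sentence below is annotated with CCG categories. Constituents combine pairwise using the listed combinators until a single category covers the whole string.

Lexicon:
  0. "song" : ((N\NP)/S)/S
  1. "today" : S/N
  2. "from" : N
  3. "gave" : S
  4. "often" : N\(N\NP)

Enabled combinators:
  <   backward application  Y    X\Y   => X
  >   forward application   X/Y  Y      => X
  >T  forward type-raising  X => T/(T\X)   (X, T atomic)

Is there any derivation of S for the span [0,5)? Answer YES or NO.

NO

((N\NP)/S)/S S/N N S N\(N\NP)
CKY chart[0,5] = {N, N/(N\N), NP/(NP\N), PP/(PP\N), S/(S\N)}; S ∉ chart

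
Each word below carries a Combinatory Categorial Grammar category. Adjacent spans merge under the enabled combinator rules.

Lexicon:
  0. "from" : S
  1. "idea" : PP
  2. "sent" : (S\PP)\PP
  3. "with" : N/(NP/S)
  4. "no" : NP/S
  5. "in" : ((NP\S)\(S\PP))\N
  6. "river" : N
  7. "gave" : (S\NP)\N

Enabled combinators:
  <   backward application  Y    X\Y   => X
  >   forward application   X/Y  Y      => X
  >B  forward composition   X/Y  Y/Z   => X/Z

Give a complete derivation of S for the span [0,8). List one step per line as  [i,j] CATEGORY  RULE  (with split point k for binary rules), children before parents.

[0,1] S  lex  "from"
[1,2] PP  lex  "idea"
[2,3] (S\PP)\PP  lex  "sent"
[1,3] S\PP  <  k=2
[3,4] N/(NP/S)  lex  "with"
[4,5] NP/S  lex  "no"
[3,5] N  >  k=4
[5,6] ((NP\S)\(S\PP))\N  lex  "in"
[3,6] (NP\S)\(S\PP)  <  k=5
[1,6] NP\S  <  k=3
[0,6] NP  <  k=1
[6,7] N  lex  "river"
[7,8] (S\NP)\N  lex  "gave"
[6,8] S\NP  <  k=7
[0,8] S  <  k=6

[0,8] S   <
  [0,6] NP   <
    [0,1] "from" : S
    [1,6] NP\S   <
      [1,3] S\PP   <
        [1,2] "idea" : PP
        [2,3] "sent" : (S\PP)\PP
      [3,6] (NP\S)\(S\PP)   <
        [3,5] N   >
          [3,4] "with" : N/(NP/S)
          [4,5] "no" : NP/S
        [5,6] "in" : ((NP\S)\(S\PP))\N
  [6,8] S\NP   <
    [6,7] "river" : N
    [7,8] "gave" : (S\NP)\N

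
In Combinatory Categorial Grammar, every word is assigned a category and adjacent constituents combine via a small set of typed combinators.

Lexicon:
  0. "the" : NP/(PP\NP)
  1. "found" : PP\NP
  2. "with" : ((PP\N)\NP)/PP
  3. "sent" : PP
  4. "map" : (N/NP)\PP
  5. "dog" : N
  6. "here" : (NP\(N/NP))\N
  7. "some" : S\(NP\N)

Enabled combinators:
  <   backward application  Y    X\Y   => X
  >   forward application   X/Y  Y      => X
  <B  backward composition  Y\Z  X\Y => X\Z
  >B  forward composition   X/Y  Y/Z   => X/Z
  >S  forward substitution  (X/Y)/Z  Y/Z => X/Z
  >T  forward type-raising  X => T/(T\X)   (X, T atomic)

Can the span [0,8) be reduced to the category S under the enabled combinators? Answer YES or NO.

[0,8] S   <
  [0,7] NP\N   <B
    [0,4] PP\N   <
      [0,2] NP   >
        [0,1] "the" : NP/(PP\NP)
        [1,2] "found" : PP\NP
      [2,4] (PP\N)\NP   >
        [2,3] "with" : ((PP\N)\NP)/PP
        [3,4] "sent" : PP
    [4,7] NP\PP   <B
      [4,5] "map" : (N/NP)\PP
      [5,7] NP\(N/NP)   <
        [5,6] "dog" : N
        [6,7] "here" : (NP\(N/NP))\N
  [7,8] "some" : S\(NP\N)

YES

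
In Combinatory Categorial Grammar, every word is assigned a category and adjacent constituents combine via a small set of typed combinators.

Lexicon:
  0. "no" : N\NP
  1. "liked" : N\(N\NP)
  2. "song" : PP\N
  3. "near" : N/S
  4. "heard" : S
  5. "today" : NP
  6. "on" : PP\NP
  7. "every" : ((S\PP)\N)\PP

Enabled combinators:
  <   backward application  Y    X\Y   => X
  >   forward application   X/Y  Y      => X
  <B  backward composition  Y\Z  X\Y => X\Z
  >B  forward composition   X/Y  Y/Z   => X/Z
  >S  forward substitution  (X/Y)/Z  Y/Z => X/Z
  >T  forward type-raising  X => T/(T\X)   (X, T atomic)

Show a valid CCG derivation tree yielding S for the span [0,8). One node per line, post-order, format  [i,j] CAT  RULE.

[0,8] S   <
  [0,2] N   <
    [0,1] "no" : N\NP
    [1,2] "liked" : N\(N\NP)
  [2,8] S\N   <B
    [2,3] "song" : PP\N
    [3,8] S\PP   <
      [3,5] N   >
        [3,4] "near" : N/S
        [4,5] "heard" : S
      [5,8] (S\PP)\N   <
        [5,7] PP   <
          [5,6] "today" : NP
          [6,7] "on" : PP\NP
        [7,8] "every" : ((S\PP)\N)\PP

[0,1] N\NP  lex  "no"
[1,2] N\(N\NP)  lex  "liked"
[0,2] N  <  k=1
[2,3] PP\N  lex  "song"
[3,4] N/S  lex  "near"
[4,5] S  lex  "heard"
[3,5] N  >  k=4
[5,6] NP  lex  "today"
[6,7] PP\NP  lex  "on"
[5,7] PP  <  k=6
[7,8] ((S\PP)\N)\PP  lex  "every"
[5,8] (S\PP)\N  <  k=7
[3,8] S\PP  <  k=5
[2,8] S\N  <B  k=3
[0,8] S  <  k=2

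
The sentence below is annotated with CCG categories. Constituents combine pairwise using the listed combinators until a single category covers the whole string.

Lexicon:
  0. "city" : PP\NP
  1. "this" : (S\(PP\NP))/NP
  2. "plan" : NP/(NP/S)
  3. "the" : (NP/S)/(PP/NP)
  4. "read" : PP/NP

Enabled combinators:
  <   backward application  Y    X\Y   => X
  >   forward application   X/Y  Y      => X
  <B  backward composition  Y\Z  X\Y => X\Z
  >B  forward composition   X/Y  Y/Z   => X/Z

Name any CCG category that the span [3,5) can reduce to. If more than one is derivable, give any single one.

[0,5] S   <
  [0,1] "city" : PP\NP
  [1,5] S\(PP\NP)   >
    [1,2] "this" : (S\(PP\NP))/NP
    [2,5] NP   >
      [2,3] "plan" : NP/(NP/S)
      [3,5] NP/S   >
        [3,4] "the" : (NP/S)/(PP/NP)
        [4,5] "read" : PP/NP

NP/S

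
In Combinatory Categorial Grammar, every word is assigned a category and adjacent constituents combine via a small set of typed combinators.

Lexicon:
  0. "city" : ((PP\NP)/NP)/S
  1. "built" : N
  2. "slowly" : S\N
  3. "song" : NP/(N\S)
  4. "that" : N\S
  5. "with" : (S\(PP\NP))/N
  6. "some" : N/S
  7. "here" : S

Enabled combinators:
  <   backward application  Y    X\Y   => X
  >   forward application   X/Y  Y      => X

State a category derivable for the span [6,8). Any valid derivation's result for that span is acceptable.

N

[0,8] S   <
  [0,5] PP\NP   >
    [0,3] (PP\NP)/NP   >
      [0,1] "city" : ((PP\NP)/NP)/S
      [1,3] S   <
        [1,2] "built" : N
        [2,3] "slowly" : S\N
    [3,5] NP   >
      [3,4] "song" : NP/(N\S)
      [4,5] "that" : N\S
  [5,8] S\(PP\NP)   >
    [5,6] "with" : (S\(PP\NP))/N
    [6,8] N   >
      [6,7] "some" : N/S
      [7,8] "here" : S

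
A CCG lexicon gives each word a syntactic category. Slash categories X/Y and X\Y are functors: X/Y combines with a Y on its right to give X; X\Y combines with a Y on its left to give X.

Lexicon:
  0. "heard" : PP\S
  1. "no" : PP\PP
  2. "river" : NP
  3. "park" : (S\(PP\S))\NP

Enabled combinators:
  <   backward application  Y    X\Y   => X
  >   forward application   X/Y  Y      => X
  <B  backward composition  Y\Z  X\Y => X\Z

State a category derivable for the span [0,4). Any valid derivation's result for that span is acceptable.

[0,4] S   <
  [0,2] PP\S   <B
    [0,1] "heard" : PP\S
    [1,2] "no" : PP\PP
  [2,4] S\(PP\S)   <
    [2,3] "river" : NP
    [3,4] "park" : (S\(PP\S))\NP

S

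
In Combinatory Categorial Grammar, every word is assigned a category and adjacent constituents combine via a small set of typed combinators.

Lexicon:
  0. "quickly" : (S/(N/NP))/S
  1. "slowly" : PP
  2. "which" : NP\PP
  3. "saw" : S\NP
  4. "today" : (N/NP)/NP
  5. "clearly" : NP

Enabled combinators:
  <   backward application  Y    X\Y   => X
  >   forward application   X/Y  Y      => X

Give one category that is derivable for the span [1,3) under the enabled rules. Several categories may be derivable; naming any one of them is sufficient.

[0,6] S   >
  [0,4] S/(N/NP)   >
    [0,1] "quickly" : (S/(N/NP))/S
    [1,4] S   <
      [1,3] NP   <
        [1,2] "slowly" : PP
        [2,3] "which" : NP\PP
      [3,4] "saw" : S\NP
  [4,6] N/NP   >
    [4,5] "today" : (N/NP)/NP
    [5,6] "clearly" : NP

NP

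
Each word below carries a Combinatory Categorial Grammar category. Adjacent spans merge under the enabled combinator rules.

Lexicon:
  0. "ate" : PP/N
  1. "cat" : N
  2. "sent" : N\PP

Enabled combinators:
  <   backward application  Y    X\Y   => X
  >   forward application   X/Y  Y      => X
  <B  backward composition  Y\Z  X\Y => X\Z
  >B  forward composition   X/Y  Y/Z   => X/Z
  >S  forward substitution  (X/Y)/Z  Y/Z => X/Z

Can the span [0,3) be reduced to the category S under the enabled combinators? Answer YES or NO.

PP/N N N\PP
CKY chart[0,3] = {N}; S ∉ chart

NO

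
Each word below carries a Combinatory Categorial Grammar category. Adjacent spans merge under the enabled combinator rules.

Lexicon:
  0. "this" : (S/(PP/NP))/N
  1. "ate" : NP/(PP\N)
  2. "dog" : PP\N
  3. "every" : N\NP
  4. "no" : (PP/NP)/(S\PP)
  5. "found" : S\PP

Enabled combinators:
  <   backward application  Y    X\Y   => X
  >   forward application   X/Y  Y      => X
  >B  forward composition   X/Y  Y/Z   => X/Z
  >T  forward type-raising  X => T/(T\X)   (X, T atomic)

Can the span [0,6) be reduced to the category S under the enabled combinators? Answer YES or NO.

YES

[0,6] S   >
  [0,4] S/(PP/NP)   >
    [0,1] "this" : (S/(PP/NP))/N
    [1,4] N   <
      [1,3] NP   >
        [1,2] "ate" : NP/(PP\N)
        [2,3] "dog" : PP\N
      [3,4] "every" : N\NP
  [4,6] PP/NP   >
    [4,5] "no" : (PP/NP)/(S\PP)
    [5,6] "found" : S\PP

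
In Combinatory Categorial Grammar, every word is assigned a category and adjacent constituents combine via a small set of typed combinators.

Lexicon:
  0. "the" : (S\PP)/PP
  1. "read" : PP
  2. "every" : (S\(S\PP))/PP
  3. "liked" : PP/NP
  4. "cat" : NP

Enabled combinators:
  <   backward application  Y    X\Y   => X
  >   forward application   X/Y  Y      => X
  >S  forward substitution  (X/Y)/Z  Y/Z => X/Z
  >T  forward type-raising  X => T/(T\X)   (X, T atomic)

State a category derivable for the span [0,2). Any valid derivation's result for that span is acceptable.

S\PP

[0,5] S   <
  [0,2] S\PP   >
    [0,1] "the" : (S\PP)/PP
    [1,2] "read" : PP
  [2,5] S\(S\PP)   >
    [2,3] "every" : (S\(S\PP))/PP
    [3,5] PP   >
      [3,4] "liked" : PP/NP
      [4,5] "cat" : NP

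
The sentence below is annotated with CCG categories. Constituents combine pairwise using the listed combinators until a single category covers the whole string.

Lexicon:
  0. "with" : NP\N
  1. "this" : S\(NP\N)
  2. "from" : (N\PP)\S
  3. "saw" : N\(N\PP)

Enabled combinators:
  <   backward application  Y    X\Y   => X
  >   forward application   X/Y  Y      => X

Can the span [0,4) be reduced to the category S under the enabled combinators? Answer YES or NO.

NO

NP\N S\(NP\N) (N\PP)\S N\(N\PP)
CKY chart[0,4] = {N}; S ∉ chart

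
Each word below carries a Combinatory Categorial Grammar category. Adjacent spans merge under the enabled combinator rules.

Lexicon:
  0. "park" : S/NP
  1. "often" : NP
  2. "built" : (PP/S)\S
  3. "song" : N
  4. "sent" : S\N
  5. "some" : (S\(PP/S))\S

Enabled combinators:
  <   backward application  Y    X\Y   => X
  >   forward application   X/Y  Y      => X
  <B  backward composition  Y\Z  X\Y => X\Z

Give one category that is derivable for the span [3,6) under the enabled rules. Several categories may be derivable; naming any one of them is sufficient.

S\(PP/S)

[0,6] S   <
  [0,3] PP/S   <
    [0,2] S   >
      [0,1] "park" : S/NP
      [1,2] "often" : NP
    [2,3] "built" : (PP/S)\S
  [3,6] S\(PP/S)   <
    [3,5] S   <
      [3,4] "song" : N
      [4,5] "sent" : S\N
    [5,6] "some" : (S\(PP/S))\S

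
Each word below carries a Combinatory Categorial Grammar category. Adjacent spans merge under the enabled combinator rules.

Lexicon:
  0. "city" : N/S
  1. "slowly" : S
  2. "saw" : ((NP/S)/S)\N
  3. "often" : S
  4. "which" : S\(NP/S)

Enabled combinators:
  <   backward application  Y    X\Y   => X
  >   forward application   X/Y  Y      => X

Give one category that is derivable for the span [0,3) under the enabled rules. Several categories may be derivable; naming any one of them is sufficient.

(NP/S)/S

[0,5] S   <
  [0,4] NP/S   >
    [0,3] (NP/S)/S   <
      [0,2] N   >
        [0,1] "city" : N/S
        [1,2] "slowly" : S
      [2,3] "saw" : ((NP/S)/S)\N
    [3,4] "often" : S
  [4,5] "which" : S\(NP/S)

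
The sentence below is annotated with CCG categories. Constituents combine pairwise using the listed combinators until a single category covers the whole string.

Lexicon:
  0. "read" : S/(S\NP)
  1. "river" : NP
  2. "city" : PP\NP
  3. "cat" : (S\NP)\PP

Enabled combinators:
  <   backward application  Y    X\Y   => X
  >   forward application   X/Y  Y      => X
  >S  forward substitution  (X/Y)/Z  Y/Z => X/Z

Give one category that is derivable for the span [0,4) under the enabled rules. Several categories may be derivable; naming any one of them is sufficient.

S

[0,4] S   >
  [0,1] "read" : S/(S\NP)
  [1,4] S\NP   <
    [1,3] PP   <
      [1,2] "river" : NP
      [2,3] "city" : PP\NP
    [3,4] "cat" : (S\NP)\PP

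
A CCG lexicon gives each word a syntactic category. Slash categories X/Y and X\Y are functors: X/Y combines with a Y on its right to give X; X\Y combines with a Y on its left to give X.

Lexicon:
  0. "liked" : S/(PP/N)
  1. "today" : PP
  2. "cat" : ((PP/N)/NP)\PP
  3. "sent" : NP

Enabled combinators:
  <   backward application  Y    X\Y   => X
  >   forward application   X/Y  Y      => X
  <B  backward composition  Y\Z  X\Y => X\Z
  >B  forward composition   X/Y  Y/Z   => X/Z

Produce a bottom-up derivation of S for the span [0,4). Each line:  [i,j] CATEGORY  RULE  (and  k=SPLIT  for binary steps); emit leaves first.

[0,1] S/(PP/N)  lex  "liked"
[1,2] PP  lex  "today"
[2,3] ((PP/N)/NP)\PP  lex  "cat"
[1,3] (PP/N)/NP  <  k=2
[3,4] NP  lex  "sent"
[1,4] PP/N  >  k=3
[0,4] S  >  k=1

[0,4] S   >
  [0,1] "liked" : S/(PP/N)
  [1,4] PP/N   >
    [1,3] (PP/N)/NP   <
      [1,2] "today" : PP
      [2,3] "cat" : ((PP/N)/NP)\PP
    [3,4] "sent" : NP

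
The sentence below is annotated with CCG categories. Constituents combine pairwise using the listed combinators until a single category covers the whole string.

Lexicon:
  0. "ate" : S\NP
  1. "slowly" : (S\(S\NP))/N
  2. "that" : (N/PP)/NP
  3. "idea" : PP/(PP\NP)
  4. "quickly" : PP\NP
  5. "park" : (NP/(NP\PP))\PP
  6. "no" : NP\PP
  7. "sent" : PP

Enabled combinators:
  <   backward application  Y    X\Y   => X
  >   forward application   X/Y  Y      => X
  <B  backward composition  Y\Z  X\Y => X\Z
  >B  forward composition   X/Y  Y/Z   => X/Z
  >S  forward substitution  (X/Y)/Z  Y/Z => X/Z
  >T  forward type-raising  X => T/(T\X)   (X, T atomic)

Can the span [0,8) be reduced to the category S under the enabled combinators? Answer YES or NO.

YES

[0,8] S   <
  [0,1] "ate" : S\NP
  [1,8] S\(S\NP)   >
    [1,2] "slowly" : (S\(S\NP))/N
    [2,8] N   >
      [2,7] N/PP   >
        [2,3] "that" : (N/PP)/NP
        [3,7] NP   >
          [3,6] NP/(NP\PP)   <
            [3,5] PP   >
              [3,4] "idea" : PP/(PP\NP)
              [4,5] "quickly" : PP\NP
            [5,6] "park" : (NP/(NP\PP))\PP
          [6,7] "no" : NP\PP
      [7,8] "sent" : PP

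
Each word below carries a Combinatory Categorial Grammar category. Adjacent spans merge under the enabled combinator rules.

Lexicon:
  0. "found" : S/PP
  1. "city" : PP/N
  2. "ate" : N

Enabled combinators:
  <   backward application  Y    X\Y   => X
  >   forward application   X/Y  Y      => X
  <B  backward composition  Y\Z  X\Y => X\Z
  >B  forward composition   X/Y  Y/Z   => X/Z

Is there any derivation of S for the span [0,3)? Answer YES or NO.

[0,3] S   >
  [0,2] S/N   >B
    [0,1] "found" : S/PP
    [1,2] "city" : PP/N
  [2,3] "ate" : N

YES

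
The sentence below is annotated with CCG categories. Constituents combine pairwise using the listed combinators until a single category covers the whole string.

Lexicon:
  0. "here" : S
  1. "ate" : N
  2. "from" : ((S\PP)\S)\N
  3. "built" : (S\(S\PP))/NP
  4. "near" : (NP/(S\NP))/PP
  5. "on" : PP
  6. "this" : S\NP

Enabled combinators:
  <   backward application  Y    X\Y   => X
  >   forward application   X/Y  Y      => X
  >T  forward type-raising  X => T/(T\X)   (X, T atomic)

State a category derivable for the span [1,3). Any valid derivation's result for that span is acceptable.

(S\PP)\S

[0,7] S   <
  [0,3] S\PP   <
    [0,1] "here" : S
    [1,3] (S\PP)\S   <
      [1,2] "ate" : N
      [2,3] "from" : ((S\PP)\S)\N
  [3,7] S\(S\PP)   >
    [3,4] "built" : (S\(S\PP))/NP
    [4,7] NP   >
      [4,6] NP/(S\NP)   >
        [4,5] "near" : (NP/(S\NP))/PP
        [5,6] "on" : PP
      [6,7] "this" : S\NP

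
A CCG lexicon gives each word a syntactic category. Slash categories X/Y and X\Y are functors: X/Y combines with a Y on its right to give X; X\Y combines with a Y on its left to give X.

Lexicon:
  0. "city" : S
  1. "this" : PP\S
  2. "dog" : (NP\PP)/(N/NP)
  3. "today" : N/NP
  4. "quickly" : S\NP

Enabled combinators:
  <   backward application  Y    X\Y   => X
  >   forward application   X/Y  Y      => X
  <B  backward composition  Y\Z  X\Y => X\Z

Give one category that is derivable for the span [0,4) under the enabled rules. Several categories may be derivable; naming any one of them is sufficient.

[0,5] S   <
  [0,4] NP   <
    [0,2] PP   <
      [0,1] "city" : S
      [1,2] "this" : PP\S
    [2,4] NP\PP   >
      [2,3] "dog" : (NP\PP)/(N/NP)
      [3,4] "today" : N/NP
  [4,5] "quickly" : S\NP

NP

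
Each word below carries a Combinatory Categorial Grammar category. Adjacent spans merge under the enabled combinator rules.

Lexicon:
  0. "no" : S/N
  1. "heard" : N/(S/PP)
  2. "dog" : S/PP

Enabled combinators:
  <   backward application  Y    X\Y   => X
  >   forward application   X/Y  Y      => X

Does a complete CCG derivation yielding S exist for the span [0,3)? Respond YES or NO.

YES

[0,3] S   >
  [0,1] "no" : S/N
  [1,3] N   >
    [1,2] "heard" : N/(S/PP)
    [2,3] "dog" : S/PP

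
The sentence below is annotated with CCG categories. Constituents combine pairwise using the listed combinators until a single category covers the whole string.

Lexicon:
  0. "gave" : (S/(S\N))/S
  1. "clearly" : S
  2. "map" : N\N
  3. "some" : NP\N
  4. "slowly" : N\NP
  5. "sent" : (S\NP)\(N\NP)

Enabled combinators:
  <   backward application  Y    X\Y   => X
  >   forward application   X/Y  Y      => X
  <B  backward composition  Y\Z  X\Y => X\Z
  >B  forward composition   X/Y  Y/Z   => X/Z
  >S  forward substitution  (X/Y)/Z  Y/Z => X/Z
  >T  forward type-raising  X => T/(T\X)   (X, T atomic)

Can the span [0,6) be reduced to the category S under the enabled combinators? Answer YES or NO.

YES

[0,6] S   >
  [0,2] S/(S\N)   >
    [0,1] "gave" : (S/(S\N))/S
    [1,2] "clearly" : S
  [2,6] S\N   <B
    [2,4] NP\N   <B
      [2,3] "map" : N\N
      [3,4] "some" : NP\N
    [4,6] S\NP   <
      [4,5] "slowly" : N\NP
      [5,6] "sent" : (S\NP)\(N\NP)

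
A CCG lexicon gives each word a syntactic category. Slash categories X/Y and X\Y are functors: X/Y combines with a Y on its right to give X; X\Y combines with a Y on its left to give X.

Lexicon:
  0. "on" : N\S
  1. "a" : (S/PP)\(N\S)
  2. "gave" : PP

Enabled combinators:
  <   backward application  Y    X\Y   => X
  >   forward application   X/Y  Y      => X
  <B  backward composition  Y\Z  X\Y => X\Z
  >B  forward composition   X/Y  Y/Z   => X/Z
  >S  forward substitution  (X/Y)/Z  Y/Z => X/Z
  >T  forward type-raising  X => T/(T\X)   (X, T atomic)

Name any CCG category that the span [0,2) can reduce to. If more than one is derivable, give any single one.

[0,3] S   >
  [0,2] S/PP   <
    [0,1] "on" : N\S
    [1,2] "a" : (S/PP)\(N\S)
  [2,3] "gave" : PP

S/PP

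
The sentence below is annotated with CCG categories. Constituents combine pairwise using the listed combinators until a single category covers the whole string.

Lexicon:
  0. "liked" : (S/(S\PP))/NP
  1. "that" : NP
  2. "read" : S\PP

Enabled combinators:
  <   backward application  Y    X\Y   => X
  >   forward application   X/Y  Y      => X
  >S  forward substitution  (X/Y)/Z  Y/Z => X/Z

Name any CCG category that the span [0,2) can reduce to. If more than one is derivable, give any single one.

[0,3] S   >
  [0,2] S/(S\PP)   >
    [0,1] "liked" : (S/(S\PP))/NP
    [1,2] "that" : NP
  [2,3] "read" : S\PP

S/(S\PP)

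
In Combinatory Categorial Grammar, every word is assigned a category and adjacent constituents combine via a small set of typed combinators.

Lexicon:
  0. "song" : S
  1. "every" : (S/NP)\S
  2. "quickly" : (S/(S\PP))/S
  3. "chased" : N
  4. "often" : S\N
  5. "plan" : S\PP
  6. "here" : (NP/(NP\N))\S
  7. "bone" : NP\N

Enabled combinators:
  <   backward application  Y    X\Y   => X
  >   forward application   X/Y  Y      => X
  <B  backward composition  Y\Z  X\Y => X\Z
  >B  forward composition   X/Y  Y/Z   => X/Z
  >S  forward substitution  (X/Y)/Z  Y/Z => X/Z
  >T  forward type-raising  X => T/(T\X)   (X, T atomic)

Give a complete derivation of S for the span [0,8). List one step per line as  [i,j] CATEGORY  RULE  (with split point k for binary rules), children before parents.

[0,1] S  lex  "song"
[1,2] (S/NP)\S  lex  "every"
[0,2] S/NP  <  k=1
[2,3] (S/(S\PP))/S  lex  "quickly"
[3,4] N  lex  "chased"
[4,5] S\N  lex  "often"
[3,5] S  <  k=4
[2,5] S/(S\PP)  >  k=3
[5,6] S\PP  lex  "plan"
[2,6] S  >  k=5
[6,7] (NP/(NP\N))\S  lex  "here"
[2,7] NP/(NP\N)  <  k=6
[7,8] NP\N  lex  "bone"
[2,8] NP  >  k=7
[0,8] S  >  k=2

[0,8] S   >
  [0,2] S/NP   <
    [0,1] "song" : S
    [1,2] "every" : (S/NP)\S
  [2,8] NP   >
    [2,7] NP/(NP\N)   <
      [2,6] S   >
        [2,5] S/(S\PP)   >
          [2,3] "quickly" : (S/(S\PP))/S
          [3,5] S   <
            [3,4] "chased" : N
            [4,5] "often" : S\N
        [5,6] "plan" : S\PP
      [6,7] "here" : (NP/(NP\N))\S
    [7,8] "bone" : NP\N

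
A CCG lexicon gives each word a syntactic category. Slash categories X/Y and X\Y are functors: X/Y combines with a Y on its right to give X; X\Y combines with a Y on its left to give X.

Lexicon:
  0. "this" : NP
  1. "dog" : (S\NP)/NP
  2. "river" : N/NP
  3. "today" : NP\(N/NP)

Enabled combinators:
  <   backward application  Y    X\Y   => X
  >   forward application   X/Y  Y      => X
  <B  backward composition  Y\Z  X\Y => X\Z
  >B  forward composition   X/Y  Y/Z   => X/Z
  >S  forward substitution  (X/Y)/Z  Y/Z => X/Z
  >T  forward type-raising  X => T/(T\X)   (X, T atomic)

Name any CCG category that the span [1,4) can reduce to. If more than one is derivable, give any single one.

S\NP

[0,4] S   <
  [0,1] "this" : NP
  [1,4] S\NP   >
    [1,2] "dog" : (S\NP)/NP
    [2,4] NP   <
      [2,3] "river" : N/NP
      [3,4] "today" : NP\(N/NP)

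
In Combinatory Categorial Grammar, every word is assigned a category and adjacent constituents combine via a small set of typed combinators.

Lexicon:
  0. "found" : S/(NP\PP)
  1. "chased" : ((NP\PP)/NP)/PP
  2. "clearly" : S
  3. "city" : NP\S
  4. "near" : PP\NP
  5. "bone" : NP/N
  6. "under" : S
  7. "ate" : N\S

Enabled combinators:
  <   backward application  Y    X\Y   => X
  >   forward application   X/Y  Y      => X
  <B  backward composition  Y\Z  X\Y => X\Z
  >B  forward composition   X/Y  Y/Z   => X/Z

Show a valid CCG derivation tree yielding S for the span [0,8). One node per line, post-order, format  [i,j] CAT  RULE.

[0,8] S   >
  [0,1] "found" : S/(NP\PP)
  [1,8] NP\PP   >
    [1,5] (NP\PP)/NP   >
      [1,2] "chased" : ((NP\PP)/NP)/PP
      [2,5] PP   <
        [2,4] NP   <
          [2,3] "clearly" : S
          [3,4] "city" : NP\S
        [4,5] "near" : PP\NP
    [5,8] NP   >
      [5,6] "bone" : NP/N
      [6,8] N   <
        [6,7] "under" : S
        [7,8] "ate" : N\S

[0,1] S/(NP\PP)  lex  "found"
[1,2] ((NP\PP)/NP)/PP  lex  "chased"
[2,3] S  lex  "clearly"
[3,4] NP\S  lex  "city"
[2,4] NP  <  k=3
[4,5] PP\NP  lex  "near"
[2,5] PP  <  k=4
[1,5] (NP\PP)/NP  >  k=2
[5,6] NP/N  lex  "bone"
[6,7] S  lex  "under"
[7,8] N\S  lex  "ate"
[6,8] N  <  k=7
[5,8] NP  >  k=6
[1,8] NP\PP  >  k=5
[0,8] S  >  k=1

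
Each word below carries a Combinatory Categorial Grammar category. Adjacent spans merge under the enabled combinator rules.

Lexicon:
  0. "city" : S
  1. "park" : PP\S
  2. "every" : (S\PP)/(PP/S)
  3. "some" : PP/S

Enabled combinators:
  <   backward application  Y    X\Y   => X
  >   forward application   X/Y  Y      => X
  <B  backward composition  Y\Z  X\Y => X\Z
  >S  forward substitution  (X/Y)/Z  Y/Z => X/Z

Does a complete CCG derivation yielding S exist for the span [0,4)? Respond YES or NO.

[0,4] S   <
  [0,2] PP   <
    [0,1] "city" : S
    [1,2] "park" : PP\S
  [2,4] S\PP   >
    [2,3] "every" : (S\PP)/(PP/S)
    [3,4] "some" : PP/S

YES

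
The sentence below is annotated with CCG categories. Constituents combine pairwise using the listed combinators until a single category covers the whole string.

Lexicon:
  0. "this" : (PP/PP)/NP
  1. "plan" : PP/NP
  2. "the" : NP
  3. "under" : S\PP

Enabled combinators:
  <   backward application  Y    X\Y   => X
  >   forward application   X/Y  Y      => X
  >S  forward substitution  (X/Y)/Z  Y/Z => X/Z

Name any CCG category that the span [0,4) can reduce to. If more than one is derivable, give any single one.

S

[0,4] S   <
  [0,3] PP   >
    [0,2] PP/NP   >S
      [0,1] "this" : (PP/PP)/NP
      [1,2] "plan" : PP/NP
    [2,3] "the" : NP
  [3,4] "under" : S\PP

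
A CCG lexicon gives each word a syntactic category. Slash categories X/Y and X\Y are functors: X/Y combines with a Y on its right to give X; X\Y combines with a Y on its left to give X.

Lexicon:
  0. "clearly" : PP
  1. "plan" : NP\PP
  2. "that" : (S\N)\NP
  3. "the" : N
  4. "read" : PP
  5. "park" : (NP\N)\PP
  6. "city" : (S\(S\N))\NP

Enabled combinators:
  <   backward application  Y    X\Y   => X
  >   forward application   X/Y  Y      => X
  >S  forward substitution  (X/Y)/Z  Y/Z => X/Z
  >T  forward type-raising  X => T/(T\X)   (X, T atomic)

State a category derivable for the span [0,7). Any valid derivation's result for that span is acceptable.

[0,7] S   <
  [0,3] S\N   <
    [0,2] NP   <
      [0,1] "clearly" : PP
      [1,2] "plan" : NP\PP
    [2,3] "that" : (S\N)\NP
  [3,7] S\(S\N)   <
    [3,6] NP   >
      [3,4] NP/(NP\N)   >T
        [3,4] "the" : N
      [4,6] NP\N   <
        [4,5] "read" : PP
        [5,6] "park" : (NP\N)\PP
    [6,7] "city" : (S\(S\N))\NP

S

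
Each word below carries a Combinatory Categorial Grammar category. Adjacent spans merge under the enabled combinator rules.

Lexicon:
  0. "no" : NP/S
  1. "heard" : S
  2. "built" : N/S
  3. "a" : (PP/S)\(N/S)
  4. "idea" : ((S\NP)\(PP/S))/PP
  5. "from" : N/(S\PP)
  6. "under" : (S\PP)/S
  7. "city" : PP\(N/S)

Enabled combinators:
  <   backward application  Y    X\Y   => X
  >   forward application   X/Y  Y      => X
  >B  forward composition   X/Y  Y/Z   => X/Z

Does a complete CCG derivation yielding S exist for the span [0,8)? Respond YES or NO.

[0,8] S   <
  [0,2] NP   >
    [0,1] "no" : NP/S
    [1,2] "heard" : S
  [2,8] S\NP   <
    [2,4] PP/S   <
      [2,3] "built" : N/S
      [3,4] "a" : (PP/S)\(N/S)
    [4,8] (S\NP)\(PP/S)   >
      [4,5] "idea" : ((S\NP)\(PP/S))/PP
      [5,8] PP   <
        [5,7] N/S   >B
          [5,6] "from" : N/(S\PP)
          [6,7] "under" : (S\PP)/S
        [7,8] "city" : PP\(N/S)

YES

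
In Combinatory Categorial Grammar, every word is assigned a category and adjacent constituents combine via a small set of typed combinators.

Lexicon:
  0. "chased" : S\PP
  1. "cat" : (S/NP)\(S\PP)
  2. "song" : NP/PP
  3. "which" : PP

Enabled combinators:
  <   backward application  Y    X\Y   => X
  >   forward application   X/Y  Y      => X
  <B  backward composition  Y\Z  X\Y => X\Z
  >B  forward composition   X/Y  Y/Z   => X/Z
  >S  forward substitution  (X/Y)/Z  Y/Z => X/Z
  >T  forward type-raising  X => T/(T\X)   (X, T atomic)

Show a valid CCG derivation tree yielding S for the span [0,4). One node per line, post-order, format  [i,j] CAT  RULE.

[0,4] S   >
  [0,2] S/NP   <
    [0,1] "chased" : S\PP
    [1,2] "cat" : (S/NP)\(S\PP)
  [2,4] NP   >
    [2,3] "song" : NP/PP
    [3,4] "which" : PP

[0,1] S\PP  lex  "chased"
[1,2] (S/NP)\(S\PP)  lex  "cat"
[0,2] S/NP  <  k=1
[2,3] NP/PP  lex  "song"
[3,4] PP  lex  "which"
[2,4] NP  >  k=3
[0,4] S  >  k=2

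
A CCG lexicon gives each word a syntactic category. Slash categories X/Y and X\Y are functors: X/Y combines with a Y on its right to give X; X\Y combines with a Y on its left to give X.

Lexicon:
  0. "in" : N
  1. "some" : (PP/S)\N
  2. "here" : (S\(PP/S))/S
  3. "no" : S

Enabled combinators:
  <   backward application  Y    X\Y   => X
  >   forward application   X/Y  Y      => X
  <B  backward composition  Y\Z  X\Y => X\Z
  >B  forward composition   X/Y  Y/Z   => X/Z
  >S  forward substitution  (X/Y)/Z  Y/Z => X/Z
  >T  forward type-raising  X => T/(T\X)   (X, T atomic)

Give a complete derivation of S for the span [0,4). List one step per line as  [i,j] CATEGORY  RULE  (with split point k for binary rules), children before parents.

[0,4] S   >
  [0,1] S/(S\N)   >T
    [0,1] "in" : N
  [1,4] S\N   <B
    [1,2] "some" : (PP/S)\N
    [2,4] S\(PP/S)   >
      [2,3] "here" : (S\(PP/S))/S
      [3,4] "no" : S

[0,1] N  lex  "in"
[0,1] S/(S\N)  >T
[1,2] (PP/S)\N  lex  "some"
[2,3] (S\(PP/S))/S  lex  "here"
[3,4] S  lex  "no"
[2,4] S\(PP/S)  >  k=3
[1,4] S\N  <B  k=2
[0,4] S  >  k=1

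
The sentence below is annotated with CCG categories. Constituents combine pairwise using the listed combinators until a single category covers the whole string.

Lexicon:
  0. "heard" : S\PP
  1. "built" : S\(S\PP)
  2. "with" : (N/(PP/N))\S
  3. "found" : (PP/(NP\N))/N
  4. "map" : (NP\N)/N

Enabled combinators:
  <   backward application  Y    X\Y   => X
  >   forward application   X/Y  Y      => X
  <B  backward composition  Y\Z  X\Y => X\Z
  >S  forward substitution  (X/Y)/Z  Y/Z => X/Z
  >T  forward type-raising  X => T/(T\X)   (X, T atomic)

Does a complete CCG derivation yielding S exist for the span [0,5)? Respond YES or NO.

S\PP S\(S\PP) (N/(PP/N))\S (PP/(NP\N))/N (NP\N)/N
CKY chart[0,5] = {N, N/(N\N), NP/(NP\N), PP/(PP\N), S/(S\N)}; S ∉ chart

NO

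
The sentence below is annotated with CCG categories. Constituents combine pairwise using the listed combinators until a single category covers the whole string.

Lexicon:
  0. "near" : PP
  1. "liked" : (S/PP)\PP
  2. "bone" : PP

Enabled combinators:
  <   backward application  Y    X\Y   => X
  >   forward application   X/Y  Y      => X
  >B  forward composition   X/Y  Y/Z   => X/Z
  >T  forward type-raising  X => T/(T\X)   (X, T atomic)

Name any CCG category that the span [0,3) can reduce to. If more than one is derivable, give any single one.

[0,3] S   >
  [0,2] S/PP   <
    [0,1] "near" : PP
    [1,2] "liked" : (S/PP)\PP
  [2,3] "bone" : PP

S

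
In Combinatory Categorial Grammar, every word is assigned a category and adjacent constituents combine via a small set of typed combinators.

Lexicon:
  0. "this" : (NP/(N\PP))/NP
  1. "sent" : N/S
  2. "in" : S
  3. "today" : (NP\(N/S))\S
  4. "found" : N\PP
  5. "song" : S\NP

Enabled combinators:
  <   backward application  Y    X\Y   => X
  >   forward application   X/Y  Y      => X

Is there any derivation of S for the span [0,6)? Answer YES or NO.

[0,6] S   <
  [0,5] NP   >
    [0,4] NP/(N\PP)   >
      [0,1] "this" : (NP/(N\PP))/NP
      [1,4] NP   <
        [1,2] "sent" : N/S
        [2,4] NP\(N/S)   <
          [2,3] "in" : S
          [3,4] "today" : (NP\(N/S))\S
    [4,5] "found" : N\PP
  [5,6] "song" : S\NP

YES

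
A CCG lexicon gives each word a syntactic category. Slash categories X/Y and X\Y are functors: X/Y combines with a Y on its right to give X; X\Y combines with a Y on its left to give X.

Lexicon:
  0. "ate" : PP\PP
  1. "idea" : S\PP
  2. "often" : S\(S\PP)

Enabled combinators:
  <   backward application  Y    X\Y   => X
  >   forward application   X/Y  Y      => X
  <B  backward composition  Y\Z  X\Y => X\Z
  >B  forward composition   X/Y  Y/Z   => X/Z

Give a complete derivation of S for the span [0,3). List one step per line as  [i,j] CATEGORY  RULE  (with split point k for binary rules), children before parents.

[0,3] S   <
  [0,2] S\PP   <B
    [0,1] "ate" : PP\PP
    [1,2] "idea" : S\PP
  [2,3] "often" : S\(S\PP)

[0,1] PP\PP  lex  "ate"
[1,2] S\PP  lex  "idea"
[0,2] S\PP  <B  k=1
[2,3] S\(S\PP)  lex  "often"
[0,3] S  <  k=2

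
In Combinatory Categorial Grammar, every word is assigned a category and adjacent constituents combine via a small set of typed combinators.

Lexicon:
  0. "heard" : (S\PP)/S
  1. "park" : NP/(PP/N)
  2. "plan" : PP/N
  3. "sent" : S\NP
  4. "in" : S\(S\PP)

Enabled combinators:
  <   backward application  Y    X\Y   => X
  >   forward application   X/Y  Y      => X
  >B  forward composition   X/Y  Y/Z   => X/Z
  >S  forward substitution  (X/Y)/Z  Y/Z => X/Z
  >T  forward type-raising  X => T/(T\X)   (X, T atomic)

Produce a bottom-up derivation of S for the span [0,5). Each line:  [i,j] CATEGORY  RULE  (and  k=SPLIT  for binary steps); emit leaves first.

[0,5] S   <
  [0,4] S\PP   >
    [0,1] "heard" : (S\PP)/S
    [1,4] S   <
      [1,3] NP   >
        [1,2] "park" : NP/(PP/N)
        [2,3] "plan" : PP/N
      [3,4] "sent" : S\NP
  [4,5] "in" : S\(S\PP)

[0,1] (S\PP)/S  lex  "heard"
[1,2] NP/(PP/N)  lex  "park"
[2,3] PP/N  lex  "plan"
[1,3] NP  >  k=2
[3,4] S\NP  lex  "sent"
[1,4] S  <  k=3
[0,4] S\PP  >  k=1
[4,5] S\(S\PP)  lex  "in"
[0,5] S  <  k=4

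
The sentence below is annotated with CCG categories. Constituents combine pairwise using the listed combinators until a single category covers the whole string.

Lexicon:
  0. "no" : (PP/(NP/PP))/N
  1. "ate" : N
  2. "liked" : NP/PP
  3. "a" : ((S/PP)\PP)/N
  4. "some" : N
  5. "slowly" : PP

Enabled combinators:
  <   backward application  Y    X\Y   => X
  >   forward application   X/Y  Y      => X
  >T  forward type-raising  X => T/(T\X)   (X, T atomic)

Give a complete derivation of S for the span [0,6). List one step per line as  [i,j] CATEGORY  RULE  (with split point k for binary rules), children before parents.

[0,6] S   >
  [0,5] S/PP   <
    [0,3] PP   >
      [0,2] PP/(NP/PP)   >
        [0,1] "no" : (PP/(NP/PP))/N
        [1,2] "ate" : N
      [2,3] "liked" : NP/PP
    [3,5] (S/PP)\PP   >
      [3,4] "a" : ((S/PP)\PP)/N
      [4,5] "some" : N
  [5,6] "slowly" : PP

[0,1] (PP/(NP/PP))/N  lex  "no"
[1,2] N  lex  "ate"
[0,2] PP/(NP/PP)  >  k=1
[2,3] NP/PP  lex  "liked"
[0,3] PP  >  k=2
[3,4] ((S/PP)\PP)/N  lex  "a"
[4,5] N  lex  "some"
[3,5] (S/PP)\PP  >  k=4
[0,5] S/PP  <  k=3
[5,6] PP  lex  "slowly"
[0,6] S  >  k=5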